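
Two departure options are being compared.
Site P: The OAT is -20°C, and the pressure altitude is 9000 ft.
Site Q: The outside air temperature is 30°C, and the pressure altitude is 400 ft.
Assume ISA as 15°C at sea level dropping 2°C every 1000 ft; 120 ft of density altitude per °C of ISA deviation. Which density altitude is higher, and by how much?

Site P by 4664 ft

Site P: ISA temp = -3°C, deviation -17°C, DA = 9000 + 120 × (-17) = 6960 ft.
Site Q: ISA temp = 14.2°C, deviation +15.8°C, DA = 400 + 120 × 15.8 = 2296 ft.
Site P is higher by 6960 − 2296 = 4664 ft.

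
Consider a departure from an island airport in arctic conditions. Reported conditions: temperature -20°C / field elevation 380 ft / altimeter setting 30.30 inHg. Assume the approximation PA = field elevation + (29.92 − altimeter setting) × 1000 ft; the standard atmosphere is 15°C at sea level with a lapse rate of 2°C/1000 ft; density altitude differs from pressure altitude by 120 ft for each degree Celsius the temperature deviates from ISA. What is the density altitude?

Pressure altitude = 380 + (29.92 − 30.30) × 1000 = 380 + (-380) = 0 ft.
ISA temperature at 0 ft = 15 − 2 × (0/1000) = 15°C.
ISA deviation = -20 − 15 = -35°C.
Density altitude = 0 + 120 × (-35) = -4200 ft.

-4200 ft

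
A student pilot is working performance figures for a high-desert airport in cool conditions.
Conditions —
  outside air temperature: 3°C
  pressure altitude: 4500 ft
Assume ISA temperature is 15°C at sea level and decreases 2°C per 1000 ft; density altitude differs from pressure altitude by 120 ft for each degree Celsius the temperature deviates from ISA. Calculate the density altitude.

ISA temperature at 4500 ft = 15 − 2 × (4500/1000) = 6°C.
ISA deviation = 3 − 6 = -3°C.
Density altitude = 4500 + 120 × (-3) = 4500 + (-360) = 4140 ft.

4140 ft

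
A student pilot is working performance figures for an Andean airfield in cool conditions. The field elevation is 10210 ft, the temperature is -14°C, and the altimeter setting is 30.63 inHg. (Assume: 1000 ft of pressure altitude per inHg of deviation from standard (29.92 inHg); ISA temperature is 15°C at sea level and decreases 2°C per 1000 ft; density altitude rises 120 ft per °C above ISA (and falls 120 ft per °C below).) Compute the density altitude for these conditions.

Pressure altitude = 10210 + (29.92 − 30.63) × 1000 = 10210 + (-710) = 9500 ft.
ISA temperature at 9500 ft = 15 − 2 × (9500/1000) = -4°C.
ISA deviation = -14 − (-4) = -10°C.
Density altitude = 9500 + 120 × (-10) = 8300 ft.

8300 ft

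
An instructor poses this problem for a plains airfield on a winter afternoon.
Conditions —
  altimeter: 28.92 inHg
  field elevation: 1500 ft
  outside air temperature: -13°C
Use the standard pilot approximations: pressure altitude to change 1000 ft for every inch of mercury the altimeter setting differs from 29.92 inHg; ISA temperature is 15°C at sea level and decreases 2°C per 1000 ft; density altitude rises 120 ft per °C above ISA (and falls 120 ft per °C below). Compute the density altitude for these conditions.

Pressure altitude = 1500 + (29.92 − 28.92) × 1000 = 1500 + (+1000) = 2500 ft.
ISA temperature at 2500 ft = 15 − 2 × (2500/1000) = 10°C.
ISA deviation = -13 − 10 = -23°C.
Density altitude = 2500 + 120 × (-23) = -260 ft.

-260 ft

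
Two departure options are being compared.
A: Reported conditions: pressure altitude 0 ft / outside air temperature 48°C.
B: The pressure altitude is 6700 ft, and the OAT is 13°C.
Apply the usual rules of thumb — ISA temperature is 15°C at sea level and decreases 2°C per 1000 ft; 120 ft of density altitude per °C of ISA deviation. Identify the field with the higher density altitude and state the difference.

B by 4108 ft

A: ISA temp = 15°C, deviation +33°C, DA = 0 + 120 × 33 = 3960 ft.
B: ISA temp = 1.6°C, deviation +11.4°C, DA = 6700 + 120 × 11.4 = 8068 ft.
B is higher by 8068 − 3960 = 4108 ft.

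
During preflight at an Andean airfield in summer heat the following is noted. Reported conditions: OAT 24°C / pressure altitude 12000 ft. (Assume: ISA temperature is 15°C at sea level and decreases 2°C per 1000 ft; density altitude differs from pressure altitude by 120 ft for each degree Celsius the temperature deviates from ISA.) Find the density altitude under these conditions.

ISA temperature at 12000 ft = 15 − 2 × (12000/1000) = -9°C.
ISA deviation = 24 − (-9) = +33°C.
Density altitude = 12000 + 120 × (33) = 12000 + (+3960) = 15960 ft.

15960 ft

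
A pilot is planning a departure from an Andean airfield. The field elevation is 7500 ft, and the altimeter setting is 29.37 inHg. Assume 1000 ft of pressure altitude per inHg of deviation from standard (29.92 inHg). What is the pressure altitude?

Pressure correction = (29.92 − 29.37) × 1000 = +550 ft.
Pressure altitude = 7500 + (+550) = 8050 ft.

8050 ft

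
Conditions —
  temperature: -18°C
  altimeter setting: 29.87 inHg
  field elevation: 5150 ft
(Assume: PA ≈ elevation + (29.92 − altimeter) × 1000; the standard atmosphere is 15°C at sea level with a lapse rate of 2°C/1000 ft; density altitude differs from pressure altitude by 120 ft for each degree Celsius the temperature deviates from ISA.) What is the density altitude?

Pressure altitude = 5150 + (29.92 − 29.87) × 1000 = 5150 + (+50) = 5200 ft.
ISA temperature at 5200 ft = 15 − 2 × (5200/1000) = 4.6°C.
ISA deviation = -18 − 4.6 = -22.6°C.
Density altitude = 5200 + 120 × (-22.6) = 2488 ft.

2488 ft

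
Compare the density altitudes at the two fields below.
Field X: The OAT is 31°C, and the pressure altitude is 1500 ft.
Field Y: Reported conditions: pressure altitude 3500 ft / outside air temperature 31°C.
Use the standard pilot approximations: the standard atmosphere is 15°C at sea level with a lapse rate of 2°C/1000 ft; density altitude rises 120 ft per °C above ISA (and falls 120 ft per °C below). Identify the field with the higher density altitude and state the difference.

Field X: ISA temp = 12°C, deviation +19°C, DA = 1500 + 120 × 19 = 3780 ft.
Field Y: ISA temp = 8°C, deviation +23°C, DA = 3500 + 120 × 23 = 6260 ft.
Field Y is higher by 6260 − 3780 = 2480 ft.

Field Y by 2480 ft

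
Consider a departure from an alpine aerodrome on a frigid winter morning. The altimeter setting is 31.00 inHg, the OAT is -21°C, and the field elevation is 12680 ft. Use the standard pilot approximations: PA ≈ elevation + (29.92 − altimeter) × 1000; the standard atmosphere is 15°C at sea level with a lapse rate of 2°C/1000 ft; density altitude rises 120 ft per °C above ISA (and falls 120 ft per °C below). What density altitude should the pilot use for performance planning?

10064 ft

Pressure altitude = 12680 + (29.92 − 31.00) × 1000 = 12680 + (-1080) = 11600 ft.
ISA temperature at 11600 ft = 15 − 2 × (11600/1000) = -8.2°C.
ISA deviation = -21 − (-8.2) = -12.8°C.
Density altitude = 11600 + 120 × (-12.8) = 10064 ft.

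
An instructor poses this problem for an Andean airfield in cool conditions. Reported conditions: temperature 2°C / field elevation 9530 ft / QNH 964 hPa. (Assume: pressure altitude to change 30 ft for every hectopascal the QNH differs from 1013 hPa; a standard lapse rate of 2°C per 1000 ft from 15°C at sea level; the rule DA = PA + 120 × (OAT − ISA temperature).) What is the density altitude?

Pressure altitude = 9530 + (1013 − 964) × 30 = 9530 + (+1470) = 11000 ft.
ISA temperature at 11000 ft = 15 − 2 × (11000/1000) = -7°C.
ISA deviation = 2 − (-7) = +9°C.
Density altitude = 11000 + 120 × (9) = 12080 ft.

12080 ft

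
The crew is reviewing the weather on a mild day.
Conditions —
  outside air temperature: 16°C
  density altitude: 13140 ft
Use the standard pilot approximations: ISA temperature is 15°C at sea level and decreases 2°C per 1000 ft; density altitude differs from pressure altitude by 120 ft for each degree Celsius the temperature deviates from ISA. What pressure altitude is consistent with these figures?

DA = PA + 120 × (OAT − (15 − 2·PA/1000)) = PA + 120·OAT − 1800 + 0.24·PA = 1.24·PA + 120·OAT − 1800.
So 1.24·PA = 13140 − 120 × 16 + 1800 = 13020.
PA = 13020 / 1.24 = 10500 ft.

10500 ft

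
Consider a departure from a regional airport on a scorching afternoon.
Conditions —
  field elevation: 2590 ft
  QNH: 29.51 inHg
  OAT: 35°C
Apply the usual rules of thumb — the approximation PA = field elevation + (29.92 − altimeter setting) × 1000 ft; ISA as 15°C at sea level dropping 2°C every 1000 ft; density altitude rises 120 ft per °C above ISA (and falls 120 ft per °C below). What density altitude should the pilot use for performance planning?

6120 ft

Pressure altitude = 2590 + (29.92 − 29.51) × 1000 = 2590 + (+410) = 3000 ft.
ISA temperature at 3000 ft = 15 − 2 × (3000/1000) = 9°C.
ISA deviation = 35 − 9 = +26°C.
Density altitude = 3000 + 120 × (26) = 6120 ft.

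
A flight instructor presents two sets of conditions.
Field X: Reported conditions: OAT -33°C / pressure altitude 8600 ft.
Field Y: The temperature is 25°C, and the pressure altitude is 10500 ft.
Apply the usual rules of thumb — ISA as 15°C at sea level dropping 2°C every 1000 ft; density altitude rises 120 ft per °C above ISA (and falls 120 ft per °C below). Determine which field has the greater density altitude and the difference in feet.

Field Y by 9316 ft

Field X: ISA temp = -2.2°C, deviation -30.8°C, DA = 8600 + 120 × (-30.8) = 4904 ft.
Field Y: ISA temp = -6°C, deviation +31°C, DA = 10500 + 120 × 31 = 14220 ft.
Field Y is higher by 14220 − 4904 = 9316 ft.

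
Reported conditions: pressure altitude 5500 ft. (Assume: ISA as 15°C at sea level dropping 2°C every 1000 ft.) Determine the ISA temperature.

4°C

ISA temperature = 15 − 2 × (5500/1000) = 15 − 11 = 4°C.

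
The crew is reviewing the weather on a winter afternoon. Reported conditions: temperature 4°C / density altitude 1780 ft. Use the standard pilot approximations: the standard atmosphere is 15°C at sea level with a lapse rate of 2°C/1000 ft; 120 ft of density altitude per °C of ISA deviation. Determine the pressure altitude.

DA = PA + 120 × (OAT − (15 − 2·PA/1000)) = PA + 120·OAT − 1800 + 0.24·PA = 1.24·PA + 120·OAT − 1800.
So 1.24·PA = 1780 − 120 × 4 + 1800 = 3100.
PA = 3100 / 1.24 = 2500 ft.

2500 ft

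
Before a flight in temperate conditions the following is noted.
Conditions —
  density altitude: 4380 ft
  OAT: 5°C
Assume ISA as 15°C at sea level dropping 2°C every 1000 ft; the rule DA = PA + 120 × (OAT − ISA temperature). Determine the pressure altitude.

4500 ft

DA = PA + 120 × (OAT − (15 − 2·PA/1000)) = PA + 120·OAT − 1800 + 0.24·PA = 1.24·PA + 120·OAT − 1800.
So 1.24·PA = 4380 − 120 × 5 + 1800 = 5580.
PA = 5580 / 1.24 = 4500 ft.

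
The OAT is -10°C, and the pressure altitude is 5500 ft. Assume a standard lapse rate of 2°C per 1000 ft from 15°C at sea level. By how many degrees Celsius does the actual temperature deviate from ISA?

ISA-14°C

ISA temperature at 5500 ft = 15 − 2 × (5500/1000) = 4°C.
Deviation = OAT − ISA = -10 − 4 = -14°C.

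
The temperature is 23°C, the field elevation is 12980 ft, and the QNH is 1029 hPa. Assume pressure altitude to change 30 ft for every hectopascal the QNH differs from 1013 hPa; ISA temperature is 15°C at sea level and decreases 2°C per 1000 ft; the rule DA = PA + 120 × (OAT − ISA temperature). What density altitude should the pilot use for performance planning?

16460 ft

Pressure altitude = 12980 + (1013 − 1029) × 30 = 12980 + (-480) = 12500 ft.
ISA temperature at 12500 ft = 15 − 2 × (12500/1000) = -10°C.
ISA deviation = 23 − (-10) = +33°C.
Density altitude = 12500 + 120 × (33) = 16460 ft.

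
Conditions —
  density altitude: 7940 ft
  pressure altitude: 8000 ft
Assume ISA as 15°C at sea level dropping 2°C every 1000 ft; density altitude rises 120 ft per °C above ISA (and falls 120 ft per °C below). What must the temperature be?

Density altitude − pressure altitude = 7940 − 8000 = -60 ft.
At 120 ft/°C that is an ISA deviation of -60/120 = -0.5°C.
ISA temperature at 8000 ft = 15 − 2 × (8000/1000) = -1°C.
OAT = ISA + deviation = -1 + (-0.5) = -1.5°C.

-1.5°C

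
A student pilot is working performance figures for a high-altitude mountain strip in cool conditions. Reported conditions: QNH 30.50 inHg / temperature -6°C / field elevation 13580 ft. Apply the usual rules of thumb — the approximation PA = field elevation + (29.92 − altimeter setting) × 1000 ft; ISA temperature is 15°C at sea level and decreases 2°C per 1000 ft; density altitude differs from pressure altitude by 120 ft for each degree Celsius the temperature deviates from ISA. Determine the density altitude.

13600 ft

Pressure altitude = 13580 + (29.92 − 30.50) × 1000 = 13580 + (-580) = 13000 ft.
ISA temperature at 13000 ft = 15 − 2 × (13000/1000) = -11°C.
ISA deviation = -6 − (-11) = +5°C.
Density altitude = 13000 + 120 × (5) = 13600 ft.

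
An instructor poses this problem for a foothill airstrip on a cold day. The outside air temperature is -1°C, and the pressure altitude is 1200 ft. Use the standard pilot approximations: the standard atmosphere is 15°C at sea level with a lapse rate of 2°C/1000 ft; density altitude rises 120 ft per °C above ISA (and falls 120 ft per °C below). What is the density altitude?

ISA temperature at 1200 ft = 15 − 2 × (1200/1000) = 12.6°C.
ISA deviation = -1 − 12.6 = -13.6°C.
Density altitude = 1200 + 120 × (-13.6) = 1200 + (-1632) = -432 ft.

-432 ft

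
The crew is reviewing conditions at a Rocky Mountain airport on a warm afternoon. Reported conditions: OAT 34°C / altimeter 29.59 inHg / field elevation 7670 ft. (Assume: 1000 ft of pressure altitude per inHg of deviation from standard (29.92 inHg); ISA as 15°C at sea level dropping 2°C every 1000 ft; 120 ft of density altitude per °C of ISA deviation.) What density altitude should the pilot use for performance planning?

12200 ft

Pressure altitude = 7670 + (29.92 − 29.59) × 1000 = 7670 + (+330) = 8000 ft.
ISA temperature at 8000 ft = 15 − 2 × (8000/1000) = -1°C.
ISA deviation = 34 − (-1) = +35°C.
Density altitude = 8000 + 120 × (35) = 12200 ft.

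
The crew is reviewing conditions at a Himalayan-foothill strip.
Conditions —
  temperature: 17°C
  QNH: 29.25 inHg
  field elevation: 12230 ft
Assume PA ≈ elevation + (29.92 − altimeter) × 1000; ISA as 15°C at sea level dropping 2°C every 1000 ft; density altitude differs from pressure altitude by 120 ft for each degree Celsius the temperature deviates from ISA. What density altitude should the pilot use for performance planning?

Pressure altitude = 12230 + (29.92 − 29.25) × 1000 = 12230 + (+670) = 12900 ft.
ISA temperature at 12900 ft = 15 − 2 × (12900/1000) = -10.8°C.
ISA deviation = 17 − (-10.8) = +27.8°C.
Density altitude = 12900 + 120 × (27.8) = 16236 ft.

16236 ft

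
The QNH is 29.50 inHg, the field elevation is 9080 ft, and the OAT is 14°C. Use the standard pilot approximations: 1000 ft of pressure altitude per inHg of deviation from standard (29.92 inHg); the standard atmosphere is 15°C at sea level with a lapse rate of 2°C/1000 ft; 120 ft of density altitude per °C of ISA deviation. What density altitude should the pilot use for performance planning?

11660 ft

Pressure altitude = 9080 + (29.92 − 29.50) × 1000 = 9080 + (+420) = 9500 ft.
ISA temperature at 9500 ft = 15 − 2 × (9500/1000) = -4°C.
ISA deviation = 14 − (-4) = +18°C.
Density altitude = 9500 + 120 × (18) = 11660 ft.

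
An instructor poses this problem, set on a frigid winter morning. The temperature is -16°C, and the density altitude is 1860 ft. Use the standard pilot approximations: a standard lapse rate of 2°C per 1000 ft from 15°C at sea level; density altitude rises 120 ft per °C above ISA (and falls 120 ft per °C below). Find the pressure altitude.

DA = PA + 120 × (OAT − (15 − 2·PA/1000)) = PA + 120·OAT − 1800 + 0.24·PA = 1.24·PA + 120·OAT − 1800.
So 1.24·PA = 1860 − 120 × (-16) + 1800 = 5580.
PA = 5580 / 1.24 = 4500 ft.

4500 ft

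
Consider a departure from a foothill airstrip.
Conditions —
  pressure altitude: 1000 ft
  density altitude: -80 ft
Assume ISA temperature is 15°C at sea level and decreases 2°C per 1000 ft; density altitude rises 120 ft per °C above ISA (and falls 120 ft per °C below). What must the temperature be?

Density altitude − pressure altitude = -80 − 1000 = -1080 ft.
At 120 ft/°C that is an ISA deviation of -1080/120 = -9°C.
ISA temperature at 1000 ft = 15 − 2 × (1000/1000) = 13°C.
OAT = ISA + deviation = 13 + (-9) = 4°C.

4°C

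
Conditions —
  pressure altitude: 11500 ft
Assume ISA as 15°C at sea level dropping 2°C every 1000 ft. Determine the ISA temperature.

ISA temperature = 15 − 2 × (11500/1000) = 15 − 23 = -8°C.

-8°C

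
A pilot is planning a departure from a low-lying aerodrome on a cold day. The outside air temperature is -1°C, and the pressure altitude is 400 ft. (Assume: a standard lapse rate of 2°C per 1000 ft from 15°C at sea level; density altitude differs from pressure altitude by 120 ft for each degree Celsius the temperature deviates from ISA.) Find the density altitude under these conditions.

-1424 ft

ISA temperature at 400 ft = 15 − 2 × (400/1000) = 14.2°C.
ISA deviation = -1 − 14.2 = -15.2°C.
Density altitude = 400 + 120 × (-15.2) = 400 + (-1824) = -1424 ft.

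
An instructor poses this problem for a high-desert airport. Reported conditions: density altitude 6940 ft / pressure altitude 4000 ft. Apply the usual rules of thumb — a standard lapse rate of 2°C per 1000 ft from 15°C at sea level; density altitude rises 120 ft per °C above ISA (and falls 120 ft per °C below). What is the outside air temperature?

Density altitude − pressure altitude = 6940 − 4000 = +2940 ft.
At 120 ft/°C that is an ISA deviation of 2940/120 = +24.5°C.
ISA temperature at 4000 ft = 15 − 2 × (4000/1000) = 7°C.
OAT = ISA + deviation = 7 + (+24.5) = 31.5°C.

31.5°C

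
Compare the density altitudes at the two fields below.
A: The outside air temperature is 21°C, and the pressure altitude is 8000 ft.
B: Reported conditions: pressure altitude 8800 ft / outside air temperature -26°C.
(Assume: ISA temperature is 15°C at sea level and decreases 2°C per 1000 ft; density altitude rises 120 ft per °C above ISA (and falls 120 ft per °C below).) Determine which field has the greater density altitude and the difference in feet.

A: ISA temp = -1°C, deviation +22°C, DA = 8000 + 120 × 22 = 10640 ft.
B: ISA temp = -2.6°C, deviation -23.4°C, DA = 8800 + 120 × (-23.4) = 5992 ft.
A is higher by 10640 − 5992 = 4648 ft.

A by 4648 ft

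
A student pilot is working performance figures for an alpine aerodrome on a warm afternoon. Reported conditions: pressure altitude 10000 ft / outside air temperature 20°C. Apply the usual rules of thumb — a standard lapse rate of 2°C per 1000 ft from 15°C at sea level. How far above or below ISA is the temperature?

ISA temperature at 10000 ft = 15 − 2 × (10000/1000) = -5°C.
Deviation = OAT − ISA = 20 − (-5) = +25°C.

ISA+25°C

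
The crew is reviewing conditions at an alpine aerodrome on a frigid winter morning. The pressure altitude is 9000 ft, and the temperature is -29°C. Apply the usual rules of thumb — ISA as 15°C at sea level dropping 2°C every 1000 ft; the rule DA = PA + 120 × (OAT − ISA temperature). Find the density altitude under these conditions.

ISA temperature at 9000 ft = 15 − 2 × (9000/1000) = -3°C.
ISA deviation = -29 − (-3) = -26°C.
Density altitude = 9000 + 120 × (-26) = 9000 + (-3120) = 5880 ft.

5880 ft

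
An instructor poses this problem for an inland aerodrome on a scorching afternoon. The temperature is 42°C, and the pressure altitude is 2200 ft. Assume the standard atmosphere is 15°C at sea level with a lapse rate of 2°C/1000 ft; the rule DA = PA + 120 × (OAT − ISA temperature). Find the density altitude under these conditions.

5968 ft

ISA temperature at 2200 ft = 15 − 2 × (2200/1000) = 10.6°C.
ISA deviation = 42 − 10.6 = +31.4°C.
Density altitude = 2200 + 120 × (31.4) = 2200 + (+3768) = 5968 ft.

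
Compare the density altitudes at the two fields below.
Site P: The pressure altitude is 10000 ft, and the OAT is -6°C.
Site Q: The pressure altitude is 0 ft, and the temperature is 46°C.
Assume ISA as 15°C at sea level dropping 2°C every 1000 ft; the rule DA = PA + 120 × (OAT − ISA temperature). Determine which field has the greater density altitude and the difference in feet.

Site P by 6160 ft

Site P: ISA temp = -5°C, deviation -1°C, DA = 10000 + 120 × (-1) = 9880 ft.
Site Q: ISA temp = 15°C, deviation +31°C, DA = 0 + 120 × 31 = 3720 ft.
Site P is higher by 9880 − 3720 = 6160 ft.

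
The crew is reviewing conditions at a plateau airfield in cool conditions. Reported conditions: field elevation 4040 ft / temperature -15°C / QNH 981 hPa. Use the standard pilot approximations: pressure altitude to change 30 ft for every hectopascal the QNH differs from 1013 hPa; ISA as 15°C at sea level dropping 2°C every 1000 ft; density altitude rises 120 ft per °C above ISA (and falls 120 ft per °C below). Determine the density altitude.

Pressure altitude = 4040 + (1013 − 981) × 30 = 4040 + (+960) = 5000 ft.
ISA temperature at 5000 ft = 15 − 2 × (5000/1000) = 5°C.
ISA deviation = -15 − 5 = -20°C.
Density altitude = 5000 + 120 × (-20) = 2600 ft.

2600 ft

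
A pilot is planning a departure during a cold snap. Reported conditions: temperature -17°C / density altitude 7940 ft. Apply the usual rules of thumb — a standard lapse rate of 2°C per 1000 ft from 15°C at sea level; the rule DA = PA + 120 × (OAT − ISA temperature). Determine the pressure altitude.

9500 ft

DA = PA + 120 × (OAT − (15 − 2·PA/1000)) = PA + 120·OAT − 1800 + 0.24·PA = 1.24·PA + 120·OAT − 1800.
So 1.24·PA = 7940 − 120 × (-17) + 1800 = 11780.
PA = 11780 / 1.24 = 9500 ft.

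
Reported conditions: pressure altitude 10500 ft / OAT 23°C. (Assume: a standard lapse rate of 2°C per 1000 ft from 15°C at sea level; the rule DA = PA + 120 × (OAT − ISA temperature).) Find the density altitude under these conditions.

13980 ft

ISA temperature at 10500 ft = 15 − 2 × (10500/1000) = -6°C.
ISA deviation = 23 − (-6) = +29°C.
Density altitude = 10500 + 120 × (29) = 10500 + (+3480) = 13980 ft.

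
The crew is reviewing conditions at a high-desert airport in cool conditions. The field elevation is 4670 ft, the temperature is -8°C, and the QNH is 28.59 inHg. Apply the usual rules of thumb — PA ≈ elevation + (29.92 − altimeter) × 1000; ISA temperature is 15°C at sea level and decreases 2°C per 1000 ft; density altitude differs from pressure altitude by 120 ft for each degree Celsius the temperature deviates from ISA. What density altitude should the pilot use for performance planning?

Pressure altitude = 4670 + (29.92 − 28.59) × 1000 = 4670 + (+1330) = 6000 ft.
ISA temperature at 6000 ft = 15 − 2 × (6000/1000) = 3°C.
ISA deviation = -8 − 3 = -11°C.
Density altitude = 6000 + 120 × (-11) = 4680 ft.

4680 ft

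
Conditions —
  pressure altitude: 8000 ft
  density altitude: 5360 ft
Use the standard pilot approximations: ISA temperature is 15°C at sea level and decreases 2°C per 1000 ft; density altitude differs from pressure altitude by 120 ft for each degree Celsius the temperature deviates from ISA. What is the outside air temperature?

Density altitude − pressure altitude = 5360 − 8000 = -2640 ft.
At 120 ft/°C that is an ISA deviation of -2640/120 = -22°C.
ISA temperature at 8000 ft = 15 − 2 × (8000/1000) = -1°C.
OAT = ISA + deviation = -1 + (-22) = -23°C.

-23°C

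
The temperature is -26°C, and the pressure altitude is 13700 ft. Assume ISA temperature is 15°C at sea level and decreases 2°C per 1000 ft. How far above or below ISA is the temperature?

ISA-13.6°C

ISA temperature at 13700 ft = 15 − 2 × (13700/1000) = -12.4°C.
Deviation = OAT − ISA = -26 − (-12.4) = -13.6°C.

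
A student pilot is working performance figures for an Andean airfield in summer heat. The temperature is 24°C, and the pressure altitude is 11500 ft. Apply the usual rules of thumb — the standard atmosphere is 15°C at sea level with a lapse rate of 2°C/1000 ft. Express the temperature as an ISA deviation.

ISA+32°C

ISA temperature at 11500 ft = 15 − 2 × (11500/1000) = -8°C.
Deviation = OAT − ISA = 24 − (-8) = +32°C.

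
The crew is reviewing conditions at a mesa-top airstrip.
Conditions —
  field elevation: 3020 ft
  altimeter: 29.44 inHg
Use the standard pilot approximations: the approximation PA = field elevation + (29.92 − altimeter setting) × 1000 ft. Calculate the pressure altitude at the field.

Pressure correction = (29.92 − 29.44) × 1000 = +480 ft.
Pressure altitude = 3020 + (+480) = 3500 ft.

3500 ft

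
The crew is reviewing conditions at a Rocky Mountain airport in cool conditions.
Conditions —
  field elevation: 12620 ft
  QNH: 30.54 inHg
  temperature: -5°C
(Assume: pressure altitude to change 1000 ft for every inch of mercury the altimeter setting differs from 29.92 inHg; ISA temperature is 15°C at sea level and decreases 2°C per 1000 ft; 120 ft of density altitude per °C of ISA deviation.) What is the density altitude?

Pressure altitude = 12620 + (29.92 − 30.54) × 1000 = 12620 + (-620) = 12000 ft.
ISA temperature at 12000 ft = 15 − 2 × (12000/1000) = -9°C.
ISA deviation = -5 − (-9) = +4°C.
Density altitude = 12000 + 120 × (4) = 12480 ft.

12480 ft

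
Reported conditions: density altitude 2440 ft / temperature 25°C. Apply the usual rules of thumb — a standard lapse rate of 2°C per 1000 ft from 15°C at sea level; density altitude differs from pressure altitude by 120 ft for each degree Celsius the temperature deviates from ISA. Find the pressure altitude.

1000 ft

DA = PA + 120 × (OAT − (15 − 2·PA/1000)) = PA + 120·OAT − 1800 + 0.24·PA = 1.24·PA + 120·OAT − 1800.
So 1.24·PA = 2440 − 120 × 25 + 1800 = 1240.
PA = 1240 / 1.24 = 1000 ft.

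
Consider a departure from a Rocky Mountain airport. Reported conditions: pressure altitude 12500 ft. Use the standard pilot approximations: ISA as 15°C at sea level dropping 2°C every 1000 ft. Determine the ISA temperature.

ISA temperature = 15 − 2 × (12500/1000) = 15 − 25 = -10°C.

-10°C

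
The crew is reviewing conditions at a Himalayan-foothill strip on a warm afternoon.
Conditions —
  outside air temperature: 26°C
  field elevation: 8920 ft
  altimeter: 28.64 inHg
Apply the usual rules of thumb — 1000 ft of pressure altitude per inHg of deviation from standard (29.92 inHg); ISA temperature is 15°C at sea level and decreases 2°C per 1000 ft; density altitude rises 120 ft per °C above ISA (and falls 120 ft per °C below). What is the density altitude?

13968 ft

Pressure altitude = 8920 + (29.92 − 28.64) × 1000 = 8920 + (+1280) = 10200 ft.
ISA temperature at 10200 ft = 15 − 2 × (10200/1000) = -5.4°C.
ISA deviation = 26 − (-5.4) = +31.4°C.
Density altitude = 10200 + 120 × (31.4) = 13968 ft.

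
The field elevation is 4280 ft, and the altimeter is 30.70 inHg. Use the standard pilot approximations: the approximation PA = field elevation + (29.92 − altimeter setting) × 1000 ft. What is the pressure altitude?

Pressure correction = (29.92 − 30.70) × 1000 = -780 ft.
Pressure altitude = 4280 + (-780) = 3500 ft.

3500 ft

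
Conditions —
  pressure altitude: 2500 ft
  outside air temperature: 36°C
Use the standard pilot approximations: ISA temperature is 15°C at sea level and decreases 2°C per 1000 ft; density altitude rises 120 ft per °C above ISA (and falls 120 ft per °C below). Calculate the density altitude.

ISA temperature at 2500 ft = 15 − 2 × (2500/1000) = 10°C.
ISA deviation = 36 − 10 = +26°C.
Density altitude = 2500 + 120 × (26) = 2500 + (+3120) = 5620 ft.

5620 ft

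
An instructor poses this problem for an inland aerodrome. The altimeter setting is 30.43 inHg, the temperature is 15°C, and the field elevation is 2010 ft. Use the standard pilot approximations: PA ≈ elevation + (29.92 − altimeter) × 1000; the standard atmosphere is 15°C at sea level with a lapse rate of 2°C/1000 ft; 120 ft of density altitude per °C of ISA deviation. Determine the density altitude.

1860 ft

Pressure altitude = 2010 + (29.92 − 30.43) × 1000 = 2010 + (-510) = 1500 ft.
ISA temperature at 1500 ft = 15 − 2 × (1500/1000) = 12°C.
ISA deviation = 15 − 12 = +3°C.
Density altitude = 1500 + 120 × (3) = 1860 ft.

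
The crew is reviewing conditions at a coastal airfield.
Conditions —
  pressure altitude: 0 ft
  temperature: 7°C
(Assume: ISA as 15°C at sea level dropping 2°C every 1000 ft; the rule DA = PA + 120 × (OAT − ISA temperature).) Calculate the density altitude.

-960 ft

ISA temperature at 0 ft = 15 − 2 × (0/1000) = 15°C.
ISA deviation = 7 − 15 = -8°C.
Density altitude = 0 + 120 × (-8) = 0 + (-960) = -960 ft.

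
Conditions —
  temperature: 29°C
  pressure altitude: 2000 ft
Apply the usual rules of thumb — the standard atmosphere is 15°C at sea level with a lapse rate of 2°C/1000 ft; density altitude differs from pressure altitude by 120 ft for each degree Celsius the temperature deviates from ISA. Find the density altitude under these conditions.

4160 ft

ISA temperature at 2000 ft = 15 − 2 × (2000/1000) = 11°C.
ISA deviation = 29 − 11 = +18°C.
Density altitude = 2000 + 120 × (18) = 2000 + (+2160) = 4160 ft.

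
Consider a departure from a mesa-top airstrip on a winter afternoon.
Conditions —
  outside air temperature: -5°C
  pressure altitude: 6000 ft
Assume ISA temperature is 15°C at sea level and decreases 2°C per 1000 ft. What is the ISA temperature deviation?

ISA-8°C

ISA temperature at 6000 ft = 15 − 2 × (6000/1000) = 3°C.
Deviation = OAT − ISA = -5 − 3 = -8°C.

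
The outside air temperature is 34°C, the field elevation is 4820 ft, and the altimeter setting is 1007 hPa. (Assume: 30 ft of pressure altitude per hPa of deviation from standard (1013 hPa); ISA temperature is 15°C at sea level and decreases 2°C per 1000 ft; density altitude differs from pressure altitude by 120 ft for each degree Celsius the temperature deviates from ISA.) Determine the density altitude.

Pressure altitude = 4820 + (1013 − 1007) × 30 = 4820 + (+180) = 5000 ft.
ISA temperature at 5000 ft = 15 − 2 × (5000/1000) = 5°C.
ISA deviation = 34 − 5 = +29°C.
Density altitude = 5000 + 120 × (29) = 8480 ft.

8480 ft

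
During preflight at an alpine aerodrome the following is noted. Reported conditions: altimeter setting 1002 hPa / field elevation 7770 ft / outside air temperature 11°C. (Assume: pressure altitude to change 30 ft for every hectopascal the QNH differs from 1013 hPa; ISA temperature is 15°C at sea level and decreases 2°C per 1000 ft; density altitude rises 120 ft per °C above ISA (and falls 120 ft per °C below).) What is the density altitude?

Pressure altitude = 7770 + (1013 − 1002) × 30 = 7770 + (+330) = 8100 ft.
ISA temperature at 8100 ft = 15 − 2 × (8100/1000) = -1.2°C.
ISA deviation = 11 − (-1.2) = +12.2°C.
Density altitude = 8100 + 120 × (12.2) = 9564 ft.

9564 ft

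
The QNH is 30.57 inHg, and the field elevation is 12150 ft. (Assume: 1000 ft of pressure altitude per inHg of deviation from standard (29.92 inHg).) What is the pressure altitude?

Pressure correction = (29.92 − 30.57) × 1000 = -650 ft.
Pressure altitude = 12150 + (-650) = 11500 ft.

11500 ft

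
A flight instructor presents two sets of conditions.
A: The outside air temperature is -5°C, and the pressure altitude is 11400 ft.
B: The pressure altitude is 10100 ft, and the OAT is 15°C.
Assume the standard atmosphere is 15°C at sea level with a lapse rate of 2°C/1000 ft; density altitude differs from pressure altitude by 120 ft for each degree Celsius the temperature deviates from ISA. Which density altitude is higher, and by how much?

B by 788 ft

A: ISA temp = -7.8°C, deviation +2.8°C, DA = 11400 + 120 × 2.8 = 11736 ft.
B: ISA temp = -5.2°C, deviation +20.2°C, DA = 10100 + 120 × 20.2 = 12524 ft.
B is higher by 12524 − 11736 = 788 ft.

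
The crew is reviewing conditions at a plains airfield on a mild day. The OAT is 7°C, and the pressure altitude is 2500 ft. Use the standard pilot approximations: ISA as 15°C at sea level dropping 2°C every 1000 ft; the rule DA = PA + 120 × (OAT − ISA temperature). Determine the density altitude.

ISA temperature at 2500 ft = 15 − 2 × (2500/1000) = 10°C.
ISA deviation = 7 − 10 = -3°C.
Density altitude = 2500 + 120 × (-3) = 2500 + (-360) = 2140 ft.

2140 ft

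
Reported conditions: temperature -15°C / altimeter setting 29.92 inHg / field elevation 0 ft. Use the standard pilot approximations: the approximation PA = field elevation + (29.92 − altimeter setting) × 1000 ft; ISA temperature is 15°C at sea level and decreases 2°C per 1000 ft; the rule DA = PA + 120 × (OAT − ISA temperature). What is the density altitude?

-3600 ft

Pressure altitude = 0 + (29.92 − 29.92) × 1000 = 0 + (0) = 0 ft.
ISA temperature at 0 ft = 15 − 2 × (0/1000) = 15°C.
ISA deviation = -15 − 15 = -30°C.
Density altitude = 0 + 120 × (-30) = -3600 ft.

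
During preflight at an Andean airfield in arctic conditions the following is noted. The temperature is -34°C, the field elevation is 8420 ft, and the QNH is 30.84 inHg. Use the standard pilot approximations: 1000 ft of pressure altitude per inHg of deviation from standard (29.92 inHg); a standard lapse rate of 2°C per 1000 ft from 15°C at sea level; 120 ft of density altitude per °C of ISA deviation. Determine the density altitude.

3420 ft

Pressure altitude = 8420 + (29.92 − 30.84) × 1000 = 8420 + (-920) = 7500 ft.
ISA temperature at 7500 ft = 15 − 2 × (7500/1000) = 0°C.
ISA deviation = -34 − 0 = -34°C.
Density altitude = 7500 + 120 × (-34) = 3420 ft.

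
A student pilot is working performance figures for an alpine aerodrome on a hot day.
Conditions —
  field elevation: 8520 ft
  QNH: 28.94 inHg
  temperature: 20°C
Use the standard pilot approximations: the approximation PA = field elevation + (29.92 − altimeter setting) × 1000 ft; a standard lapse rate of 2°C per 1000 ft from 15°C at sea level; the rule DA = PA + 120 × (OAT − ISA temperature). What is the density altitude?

12380 ft

Pressure altitude = 8520 + (29.92 − 28.94) × 1000 = 8520 + (+980) = 9500 ft.
ISA temperature at 9500 ft = 15 − 2 × (9500/1000) = -4°C.
ISA deviation = 20 − (-4) = +24°C.
Density altitude = 9500 + 120 × (24) = 12380 ft.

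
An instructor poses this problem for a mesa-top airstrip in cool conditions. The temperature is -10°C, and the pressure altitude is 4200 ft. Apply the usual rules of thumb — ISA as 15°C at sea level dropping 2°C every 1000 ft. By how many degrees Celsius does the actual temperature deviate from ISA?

ISA-16.6°C

ISA temperature at 4200 ft = 15 − 2 × (4200/1000) = 6.6°C.
Deviation = OAT − ISA = -10 − 6.6 = -16.6°C.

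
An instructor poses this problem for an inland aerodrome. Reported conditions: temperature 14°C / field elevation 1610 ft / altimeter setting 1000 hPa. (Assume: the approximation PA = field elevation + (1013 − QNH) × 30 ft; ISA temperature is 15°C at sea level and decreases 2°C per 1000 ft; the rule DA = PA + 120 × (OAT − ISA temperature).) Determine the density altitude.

Pressure altitude = 1610 + (1013 − 1000) × 30 = 1610 + (+390) = 2000 ft.
ISA temperature at 2000 ft = 15 − 2 × (2000/1000) = 11°C.
ISA deviation = 14 − 11 = +3°C.
Density altitude = 2000 + 120 × (3) = 2360 ft.

2360 ft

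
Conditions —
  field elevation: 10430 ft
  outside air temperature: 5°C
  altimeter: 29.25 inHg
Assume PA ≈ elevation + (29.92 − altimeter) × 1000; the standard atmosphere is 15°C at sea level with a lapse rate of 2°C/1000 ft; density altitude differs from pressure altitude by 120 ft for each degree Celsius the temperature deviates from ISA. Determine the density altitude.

Pressure altitude = 10430 + (29.92 − 29.25) × 1000 = 10430 + (+670) = 11100 ft.
ISA temperature at 11100 ft = 15 − 2 × (11100/1000) = -7.2°C.
ISA deviation = 5 − (-7.2) = +12.2°C.
Density altitude = 11100 + 120 × (12.2) = 12564 ft.

12564 ft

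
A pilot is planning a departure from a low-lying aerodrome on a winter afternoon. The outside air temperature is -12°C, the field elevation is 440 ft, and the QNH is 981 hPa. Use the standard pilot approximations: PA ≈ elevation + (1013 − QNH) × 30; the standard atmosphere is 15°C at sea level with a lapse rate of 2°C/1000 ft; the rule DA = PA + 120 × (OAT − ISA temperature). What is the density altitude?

-1504 ft

Pressure altitude = 440 + (1013 − 981) × 30 = 440 + (+960) = 1400 ft.
ISA temperature at 1400 ft = 15 − 2 × (1400/1000) = 12.2°C.
ISA deviation = -12 − 12.2 = -24.2°C.
Density altitude = 1400 + 120 × (-24.2) = -1504 ft.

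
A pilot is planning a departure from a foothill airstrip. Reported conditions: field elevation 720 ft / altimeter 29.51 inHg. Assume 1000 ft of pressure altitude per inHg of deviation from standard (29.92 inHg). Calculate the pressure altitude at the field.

1130 ft

Pressure correction = (29.92 − 29.51) × 1000 = +410 ft.
Pressure altitude = 720 + (+410) = 1130 ft.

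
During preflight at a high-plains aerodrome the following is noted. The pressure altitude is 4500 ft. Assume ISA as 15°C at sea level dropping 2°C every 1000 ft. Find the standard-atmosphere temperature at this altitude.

ISA temperature = 15 − 2 × (4500/1000) = 15 − 9 = 6°C.

6°C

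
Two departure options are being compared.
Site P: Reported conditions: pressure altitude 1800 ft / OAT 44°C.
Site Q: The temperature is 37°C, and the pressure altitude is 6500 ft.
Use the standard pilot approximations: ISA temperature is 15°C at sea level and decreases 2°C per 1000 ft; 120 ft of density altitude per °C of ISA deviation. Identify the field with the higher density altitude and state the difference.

Site P: ISA temp = 11.4°C, deviation +32.6°C, DA = 1800 + 120 × 32.6 = 5712 ft.
Site Q: ISA temp = 2°C, deviation +35°C, DA = 6500 + 120 × 35 = 10700 ft.
Site Q is higher by 10700 − 5712 = 4988 ft.

Site Q by 4988 ft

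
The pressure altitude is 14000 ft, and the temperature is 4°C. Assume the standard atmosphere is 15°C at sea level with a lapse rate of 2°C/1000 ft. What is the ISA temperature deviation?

ISA+17°C

ISA temperature at 14000 ft = 15 − 2 × (14000/1000) = -13°C.
Deviation = OAT − ISA = 4 − (-13) = +17°C.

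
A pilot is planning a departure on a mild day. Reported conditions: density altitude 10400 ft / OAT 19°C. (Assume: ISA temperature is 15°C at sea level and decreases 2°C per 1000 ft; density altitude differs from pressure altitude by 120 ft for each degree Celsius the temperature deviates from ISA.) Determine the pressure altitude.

DA = PA + 120 × (OAT − (15 − 2·PA/1000)) = PA + 120·OAT − 1800 + 0.24·PA = 1.24·PA + 120·OAT − 1800.
So 1.24·PA = 10400 − 120 × 19 + 1800 = 9920.
PA = 9920 / 1.24 = 8000 ft.

8000 ft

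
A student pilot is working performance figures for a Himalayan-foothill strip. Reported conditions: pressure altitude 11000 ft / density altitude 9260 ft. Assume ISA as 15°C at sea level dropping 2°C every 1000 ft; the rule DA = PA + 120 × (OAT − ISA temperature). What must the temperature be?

Density altitude − pressure altitude = 9260 − 11000 = -1740 ft.
At 120 ft/°C that is an ISA deviation of -1740/120 = -14.5°C.
ISA temperature at 11000 ft = 15 − 2 × (11000/1000) = -7°C.
OAT = ISA + deviation = -7 + (-14.5) = -21.5°C.

-21.5°C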